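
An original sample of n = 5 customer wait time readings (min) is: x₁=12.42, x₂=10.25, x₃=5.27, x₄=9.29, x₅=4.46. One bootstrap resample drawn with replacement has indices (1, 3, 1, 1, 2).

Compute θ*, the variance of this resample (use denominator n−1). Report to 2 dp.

θ* = 9.61

Resample values: 12.42, 5.27, 12.42, 12.42, 10.25.
Mean = 10.5560; sum of squared deviations = 38.4589
s² = 38.4589 / 4 = 9.6147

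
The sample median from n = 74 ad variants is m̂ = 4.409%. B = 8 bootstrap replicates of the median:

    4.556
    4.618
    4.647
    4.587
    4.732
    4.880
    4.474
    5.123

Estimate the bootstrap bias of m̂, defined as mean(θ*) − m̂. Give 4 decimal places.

bias = +0.2931

mean(θ*) = (4.556 + 4.618 + 4.647 + 4.587 + 4.732 + 4.880 + 4.474 + 5.123) / 8 = 4.70213
bias = 4.70213 − 4.409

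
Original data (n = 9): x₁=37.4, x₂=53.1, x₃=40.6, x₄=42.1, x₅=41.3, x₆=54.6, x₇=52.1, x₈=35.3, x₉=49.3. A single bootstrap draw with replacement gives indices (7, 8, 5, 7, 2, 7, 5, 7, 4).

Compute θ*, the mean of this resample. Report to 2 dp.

θ* = 46.83

Resample values: 52.1, 35.3, 41.3, 52.1, 53.1, 52.1, 41.3, 52.1, 42.1.
Mean = (52.1 + 35.3 + 41.3 + 52.1 + 53.1 + 52.1 + 41.3 + 52.1 + 42.1) / 9 = 421.50 / 9 = 46.83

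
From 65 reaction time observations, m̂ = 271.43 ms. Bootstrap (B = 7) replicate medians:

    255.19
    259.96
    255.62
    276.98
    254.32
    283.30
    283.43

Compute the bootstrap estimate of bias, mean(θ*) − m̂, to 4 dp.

bias = −4.4586

mean(θ*) = (255.19 + 259.96 + 255.62 + 276.98 + 254.32 + 283.30 + 283.43) / 7 = 266.97143
bias = 266.97143 − 271.43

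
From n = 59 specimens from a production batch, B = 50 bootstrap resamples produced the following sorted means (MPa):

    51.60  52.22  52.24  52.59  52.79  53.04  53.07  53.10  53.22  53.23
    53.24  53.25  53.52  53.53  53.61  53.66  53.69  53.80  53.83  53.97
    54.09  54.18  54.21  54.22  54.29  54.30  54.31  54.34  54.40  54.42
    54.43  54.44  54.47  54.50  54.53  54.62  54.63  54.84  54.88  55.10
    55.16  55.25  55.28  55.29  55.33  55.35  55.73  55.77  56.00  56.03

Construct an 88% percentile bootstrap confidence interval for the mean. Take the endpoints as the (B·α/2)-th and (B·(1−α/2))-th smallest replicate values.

(52.24, 55.73)

α = 0.12; lower rank = 50 × 0.060 = 3; upper rank = 50 × 0.940 = 47.
The 3rd smallest replicate is 52.24; the 47th is 55.73.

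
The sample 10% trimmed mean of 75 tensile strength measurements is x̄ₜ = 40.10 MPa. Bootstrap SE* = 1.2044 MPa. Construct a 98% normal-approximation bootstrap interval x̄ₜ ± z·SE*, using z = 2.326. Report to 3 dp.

Margin = 2.326 × 1.2044 = 2.8014
Interval: 40.10 ± 2.8014

(37.299, 42.901)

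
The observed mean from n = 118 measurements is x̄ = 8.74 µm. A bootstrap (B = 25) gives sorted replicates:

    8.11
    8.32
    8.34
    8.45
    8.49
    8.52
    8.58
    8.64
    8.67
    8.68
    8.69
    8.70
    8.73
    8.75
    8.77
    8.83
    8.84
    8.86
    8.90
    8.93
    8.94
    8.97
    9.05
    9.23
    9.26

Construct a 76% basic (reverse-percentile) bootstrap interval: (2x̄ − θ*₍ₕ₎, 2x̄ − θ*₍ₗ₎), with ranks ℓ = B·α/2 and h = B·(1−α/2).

Percentile endpoints at ranks 3 and 22: θ*₍3₎ = 8.34, θ*₍22₎ = 8.97.
Basic interval reflects these around x̄:
  lower = 2 × 8.74 − 8.97 = 8.51
  upper = 2 × 8.74 − 8.34 = 9.14

(8.51, 9.14)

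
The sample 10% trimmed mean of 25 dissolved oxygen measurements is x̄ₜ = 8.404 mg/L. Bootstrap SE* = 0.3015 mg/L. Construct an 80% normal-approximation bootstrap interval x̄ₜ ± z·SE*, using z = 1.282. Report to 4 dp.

Margin = 1.282 × 0.3015 = 0.38652
Interval: 8.404 ± 0.38652

(8.0175, 8.7905)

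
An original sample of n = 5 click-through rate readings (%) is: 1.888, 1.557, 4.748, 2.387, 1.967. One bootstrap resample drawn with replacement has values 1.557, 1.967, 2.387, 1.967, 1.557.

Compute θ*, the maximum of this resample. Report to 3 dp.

Maximum = 2.387

θ* = 2.387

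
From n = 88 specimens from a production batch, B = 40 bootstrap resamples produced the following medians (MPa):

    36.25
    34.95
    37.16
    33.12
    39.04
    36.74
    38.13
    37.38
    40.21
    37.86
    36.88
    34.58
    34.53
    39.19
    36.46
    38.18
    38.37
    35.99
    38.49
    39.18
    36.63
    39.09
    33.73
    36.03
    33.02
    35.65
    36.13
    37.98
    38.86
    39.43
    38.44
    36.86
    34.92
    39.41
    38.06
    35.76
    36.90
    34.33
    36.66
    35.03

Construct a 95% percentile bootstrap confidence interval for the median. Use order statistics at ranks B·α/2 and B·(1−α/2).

Sorted replicates: 33.02, 33.12, 33.73, 34.33, 34.53, 34.58, 34.92, 34.95, 35.03, 35.65, 35.76, 35.99, 36.03, 36.13, 36.25, 36.46, 36.63, 36.66, 36.74, 36.86, 36.88, 36.90, 37.16, 37.38, 37.86, 37.98, 38.06, 38.13, 38.18, 38.37, 38.44, 38.49, 38.86, 39.04, 39.09, 39.18, 39.19, 39.41, 39.43, 40.21
α = 0.05; lower rank = 40 × 0.025 = 1; upper rank = 40 × 0.975 = 39.
The 1st smallest replicate is 33.02; the 39th is 39.43.

(33.02, 39.43)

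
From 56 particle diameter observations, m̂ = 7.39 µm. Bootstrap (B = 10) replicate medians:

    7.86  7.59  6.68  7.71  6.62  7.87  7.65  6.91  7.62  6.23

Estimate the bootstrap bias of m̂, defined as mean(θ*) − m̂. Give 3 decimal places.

mean(θ*) = (7.86 + 7.59 + 6.68 + 7.71 + 6.62 + 7.87 + 7.65 + 6.91 + 7.62 + 6.23) / 10 = 7.2740
bias = 7.2740 − 7.39

bias = −0.116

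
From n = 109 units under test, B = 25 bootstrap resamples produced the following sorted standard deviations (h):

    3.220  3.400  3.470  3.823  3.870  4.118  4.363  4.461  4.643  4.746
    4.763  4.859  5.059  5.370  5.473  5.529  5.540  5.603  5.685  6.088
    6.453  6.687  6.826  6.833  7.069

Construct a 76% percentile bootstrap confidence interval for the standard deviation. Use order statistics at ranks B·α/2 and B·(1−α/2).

α = 0.24; lower rank = 25 × 0.120 = 3; upper rank = 25 × 0.880 = 22.
The 3rd smallest replicate is 3.470; the 22nd is 6.687.

(3.470, 6.687)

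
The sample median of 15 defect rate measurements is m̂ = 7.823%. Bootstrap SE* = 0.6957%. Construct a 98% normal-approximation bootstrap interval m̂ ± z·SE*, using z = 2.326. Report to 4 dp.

Margin = 2.326 × 0.6957 = 1.61820
Interval: 7.823 ± 1.61820

(6.2048, 9.4412)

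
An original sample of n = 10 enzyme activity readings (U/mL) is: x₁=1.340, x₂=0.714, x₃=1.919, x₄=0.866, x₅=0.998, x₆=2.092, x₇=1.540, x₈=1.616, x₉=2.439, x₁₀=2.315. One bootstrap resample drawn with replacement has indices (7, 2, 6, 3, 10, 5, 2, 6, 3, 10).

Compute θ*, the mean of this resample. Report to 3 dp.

Resample values: 1.540, 0.714, 2.092, 1.919, 2.315, 0.998, 0.714, 2.092, 1.919, 2.315.
Mean = (1.540 + 0.714 + 2.092 + 1.919 + 2.315 + 0.998 + 0.714 + 2.092 + 1.919 + 2.315) / 10 = 16.6180 / 10 = 1.662

θ* = 1.662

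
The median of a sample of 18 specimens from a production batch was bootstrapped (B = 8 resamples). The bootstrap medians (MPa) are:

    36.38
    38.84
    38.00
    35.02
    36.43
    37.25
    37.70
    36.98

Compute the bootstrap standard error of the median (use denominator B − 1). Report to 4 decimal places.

Bootstrap SE is the standard deviation of the 8 replicate medians.
Mean of replicates: (36.38 + 38.84 + 38.00 + 35.02 + 36.43 + 37.25 + 37.70 + 36.98) / 8 = 296.60000 / 8 = 37.07500
Sum of squared deviations: (−0.69500)² + (+1.76500)² + (+0.92500)² + (−2.05500)² + (−0.64500)² + (+0.17500)² + (+0.62500)² + (−0.09500)² = 9.52320
Variance = 9.52320 / 7 = 1.36046
SE* = √1.36046

SE* = 1.1664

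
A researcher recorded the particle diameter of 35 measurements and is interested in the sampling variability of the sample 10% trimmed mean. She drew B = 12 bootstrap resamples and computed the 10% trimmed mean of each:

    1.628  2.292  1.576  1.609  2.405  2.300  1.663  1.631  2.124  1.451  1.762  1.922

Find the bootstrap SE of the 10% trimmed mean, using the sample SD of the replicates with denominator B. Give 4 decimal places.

Bootstrap SE is the standard deviation of the 12 replicate 10% trimmed means.
Mean of replicates: (1.628 + 2.292 + 1.576 + 1.609 + 2.405 + 2.300 + 1.663 + 1.631 + 2.124 + 1.451 + 1.762 + 1.922) / 12 = 22.36300 / 12 = 1.86358
Sum of squared deviations: (−0.23558)² + (+0.42842)² + (−0.28758)² + (−0.25458)² + (+0.54142)² + (+0.43642)² + (−0.20058)² + (−0.23258)² + (+0.26042)² + (−0.41258)² + (−0.10158)² + (+0.05842)² = 1.21625
Variance = 1.21625 / 12 = 0.10135
SE* = √0.10135

SE* = 0.3184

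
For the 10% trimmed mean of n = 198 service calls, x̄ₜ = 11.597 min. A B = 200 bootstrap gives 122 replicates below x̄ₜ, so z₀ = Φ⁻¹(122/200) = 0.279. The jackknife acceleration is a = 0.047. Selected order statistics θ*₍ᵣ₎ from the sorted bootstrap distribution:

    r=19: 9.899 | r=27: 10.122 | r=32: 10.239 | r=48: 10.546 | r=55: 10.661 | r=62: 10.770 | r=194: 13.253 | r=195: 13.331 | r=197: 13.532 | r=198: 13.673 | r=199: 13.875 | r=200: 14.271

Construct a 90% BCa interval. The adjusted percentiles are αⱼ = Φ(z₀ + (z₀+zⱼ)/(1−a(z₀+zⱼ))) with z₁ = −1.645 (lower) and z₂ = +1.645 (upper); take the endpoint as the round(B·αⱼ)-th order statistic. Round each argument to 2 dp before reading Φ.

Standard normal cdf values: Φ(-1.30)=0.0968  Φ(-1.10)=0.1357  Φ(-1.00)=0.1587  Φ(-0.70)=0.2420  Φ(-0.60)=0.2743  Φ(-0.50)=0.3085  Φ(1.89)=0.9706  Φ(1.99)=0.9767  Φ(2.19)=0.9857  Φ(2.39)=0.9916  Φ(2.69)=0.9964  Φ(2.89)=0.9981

(10.239, 13.673)

Lower: z₀ + z₁ = 0.279 + (-1.645) = -1.366; 1 − a(z₀+z₁) = 1 − (0.047)(-1.366) = 1.0642; argument = 0.279 + (-1.366)/1.0642 = -1.0046 → -1.00.
α₁ = Φ(-1.00) = 0.1587; rank = round(200 × 0.1587) = 32; θ*₍32₎ = 10.239.
Upper: z₀ + z₂ = 1.924; 1 − a(z₀+z₂) = 0.9096; argument = 2.3943 → 2.39; α₂ = 0.9916; rank = 198; θ*₍198₎ = 13.673.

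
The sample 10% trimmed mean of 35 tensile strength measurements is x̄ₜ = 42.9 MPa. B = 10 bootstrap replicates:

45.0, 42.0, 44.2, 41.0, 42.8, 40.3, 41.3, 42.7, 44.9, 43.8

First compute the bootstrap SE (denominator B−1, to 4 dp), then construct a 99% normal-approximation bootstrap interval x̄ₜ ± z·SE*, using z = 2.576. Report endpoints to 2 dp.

Mean of replicates = 42.8000; sum of squared deviations = 24.6000; SE* = √(24.6000/9) = 1.6533
Margin = 2.576 × 1.6533 = 4.259
Interval: 42.9 ± 4.259

(38.64, 47.16)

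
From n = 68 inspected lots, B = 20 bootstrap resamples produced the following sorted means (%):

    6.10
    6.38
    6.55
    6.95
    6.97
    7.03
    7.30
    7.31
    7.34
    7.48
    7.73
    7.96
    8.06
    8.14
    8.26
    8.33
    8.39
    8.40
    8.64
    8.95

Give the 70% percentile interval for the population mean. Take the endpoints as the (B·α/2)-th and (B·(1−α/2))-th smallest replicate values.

(6.55, 8.39)

α = 0.30; lower rank = 20 × 0.150 = 3; upper rank = 20 × 0.850 = 17.
The 3rd smallest replicate is 6.55; the 17th is 8.39.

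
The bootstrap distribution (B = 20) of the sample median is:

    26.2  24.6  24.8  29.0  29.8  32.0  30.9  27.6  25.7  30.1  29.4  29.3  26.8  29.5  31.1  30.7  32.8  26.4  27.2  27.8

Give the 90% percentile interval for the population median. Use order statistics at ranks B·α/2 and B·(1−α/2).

Sorted replicates: 24.6, 24.8, 25.7, 26.2, 26.4, 26.8, 27.2, 27.6, 27.8, 29.0, 29.3, 29.4, 29.5, 29.8, 30.1, 30.7, 30.9, 31.1, 32.0, 32.8
α = 0.10; lower rank = 20 × 0.050 = 1; upper rank = 20 × 0.950 = 19.
The 1st smallest replicate is 24.6; the 19th is 32.0.

(24.6, 32.0)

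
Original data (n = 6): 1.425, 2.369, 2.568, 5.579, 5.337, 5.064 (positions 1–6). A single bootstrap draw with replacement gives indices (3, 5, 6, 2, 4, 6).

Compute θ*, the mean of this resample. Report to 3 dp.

Resample values: 2.568, 5.337, 5.064, 2.369, 5.579, 5.064.
Mean = (2.568 + 5.337 + 5.064 + 2.369 + 5.579 + 5.064) / 6 = 25.9810 / 6 = 4.330

θ* = 4.330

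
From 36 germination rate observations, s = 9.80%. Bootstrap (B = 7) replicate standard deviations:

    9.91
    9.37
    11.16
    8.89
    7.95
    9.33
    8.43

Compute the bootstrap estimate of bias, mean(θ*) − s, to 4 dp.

mean(θ*) = (9.91 + 9.37 + 11.16 + 8.89 + 7.95 + 9.33 + 8.43) / 7 = 9.29143
bias = 9.29143 − 9.80

bias = −0.5086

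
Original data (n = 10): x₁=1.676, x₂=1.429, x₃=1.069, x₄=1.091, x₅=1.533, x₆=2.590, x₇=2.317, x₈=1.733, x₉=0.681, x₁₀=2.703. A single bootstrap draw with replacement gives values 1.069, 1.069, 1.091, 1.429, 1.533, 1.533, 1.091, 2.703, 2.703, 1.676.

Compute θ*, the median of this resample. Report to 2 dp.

Sorted: 1.069, 1.069, 1.091, 1.091, 1.429, 1.533, 1.533, 1.676, 2.703, 2.703
Median = average of the two middle values = 1.48

θ* = 1.48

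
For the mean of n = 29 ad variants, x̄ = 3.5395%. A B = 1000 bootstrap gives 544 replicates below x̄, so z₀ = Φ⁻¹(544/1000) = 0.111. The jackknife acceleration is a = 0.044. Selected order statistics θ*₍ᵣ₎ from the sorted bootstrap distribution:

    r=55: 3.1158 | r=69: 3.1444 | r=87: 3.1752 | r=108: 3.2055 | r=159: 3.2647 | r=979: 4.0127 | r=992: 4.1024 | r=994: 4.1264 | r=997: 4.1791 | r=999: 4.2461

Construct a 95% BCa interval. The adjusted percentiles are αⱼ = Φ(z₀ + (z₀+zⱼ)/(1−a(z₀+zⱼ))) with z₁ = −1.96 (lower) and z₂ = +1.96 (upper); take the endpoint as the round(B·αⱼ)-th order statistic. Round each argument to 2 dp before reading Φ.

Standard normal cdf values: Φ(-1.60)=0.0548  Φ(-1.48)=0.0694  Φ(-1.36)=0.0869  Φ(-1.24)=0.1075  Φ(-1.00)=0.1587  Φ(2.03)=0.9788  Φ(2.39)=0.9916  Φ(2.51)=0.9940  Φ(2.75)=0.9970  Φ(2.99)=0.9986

Lower: z₀ + z₁ = 0.111 + (-1.960) = -1.849; 1 − a(z₀+z₁) = 1 − (0.044)(-1.849) = 1.0814; argument = 0.111 + (-1.849)/1.0814 = -1.5989 → -1.60.
α₁ = Φ(-1.60) = 0.0548; rank = round(1000 × 0.0548) = 55; θ*₍55₎ = 3.1158.
Upper: z₀ + z₂ = 2.071; 1 − a(z₀+z₂) = 0.9089; argument = 2.3896 → 2.39; α₂ = 0.9916; rank = 992; θ*₍992₎ = 4.1024.

(3.1158, 4.1024)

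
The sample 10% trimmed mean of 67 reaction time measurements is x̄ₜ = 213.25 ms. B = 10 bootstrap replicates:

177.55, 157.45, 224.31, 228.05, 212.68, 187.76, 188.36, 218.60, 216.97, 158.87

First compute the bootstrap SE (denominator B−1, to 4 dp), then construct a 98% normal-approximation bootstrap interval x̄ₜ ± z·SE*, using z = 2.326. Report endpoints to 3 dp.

(151.332, 275.168)

Mean of replicates = 197.0600; sum of squared deviations = 6377.5550; SE* = √(6377.5550/9) = 26.6199
Margin = 2.326 × 26.6199 = 61.9179
Interval: 213.25 ± 61.9179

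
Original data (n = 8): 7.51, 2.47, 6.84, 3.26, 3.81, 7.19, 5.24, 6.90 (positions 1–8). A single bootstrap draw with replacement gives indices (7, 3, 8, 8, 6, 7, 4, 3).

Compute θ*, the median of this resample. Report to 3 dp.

Resample values: 5.24, 6.84, 6.90, 6.90, 7.19, 5.24, 3.26, 6.84.
Sorted: 3.26, 5.24, 5.24, 6.84, 6.84, 6.90, 6.90, 7.19
Median = average of the two middle values = 6.840

θ* = 6.840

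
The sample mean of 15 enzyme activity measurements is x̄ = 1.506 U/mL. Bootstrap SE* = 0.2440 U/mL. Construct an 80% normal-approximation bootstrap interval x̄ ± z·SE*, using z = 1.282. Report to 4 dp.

(1.1932, 1.8188)

Margin = 1.282 × 0.2440 = 0.31281
Interval: 1.506 ± 0.31281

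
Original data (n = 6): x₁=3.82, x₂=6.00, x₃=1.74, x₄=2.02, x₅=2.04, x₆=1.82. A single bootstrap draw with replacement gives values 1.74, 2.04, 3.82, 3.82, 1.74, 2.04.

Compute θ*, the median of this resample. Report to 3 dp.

θ* = 2.040

Sorted: 1.74, 1.74, 2.04, 2.04, 3.82, 3.82
Median = average of the two middle values = 2.040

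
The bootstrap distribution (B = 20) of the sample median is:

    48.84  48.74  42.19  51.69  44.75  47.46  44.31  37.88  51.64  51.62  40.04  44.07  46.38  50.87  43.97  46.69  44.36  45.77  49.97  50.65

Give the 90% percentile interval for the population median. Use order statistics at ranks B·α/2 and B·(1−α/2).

(37.88, 51.64)

Sorted replicates: 37.88, 40.04, 42.19, 43.97, 44.07, 44.31, 44.36, 44.75, 45.77, 46.38, 46.69, 47.46, 48.74, 48.84, 49.97, 50.65, 50.87, 51.62, 51.64, 51.69
α = 0.10; lower rank = 20 × 0.050 = 1; upper rank = 20 × 0.950 = 19.
The 1st smallest replicate is 37.88; the 19th is 51.64.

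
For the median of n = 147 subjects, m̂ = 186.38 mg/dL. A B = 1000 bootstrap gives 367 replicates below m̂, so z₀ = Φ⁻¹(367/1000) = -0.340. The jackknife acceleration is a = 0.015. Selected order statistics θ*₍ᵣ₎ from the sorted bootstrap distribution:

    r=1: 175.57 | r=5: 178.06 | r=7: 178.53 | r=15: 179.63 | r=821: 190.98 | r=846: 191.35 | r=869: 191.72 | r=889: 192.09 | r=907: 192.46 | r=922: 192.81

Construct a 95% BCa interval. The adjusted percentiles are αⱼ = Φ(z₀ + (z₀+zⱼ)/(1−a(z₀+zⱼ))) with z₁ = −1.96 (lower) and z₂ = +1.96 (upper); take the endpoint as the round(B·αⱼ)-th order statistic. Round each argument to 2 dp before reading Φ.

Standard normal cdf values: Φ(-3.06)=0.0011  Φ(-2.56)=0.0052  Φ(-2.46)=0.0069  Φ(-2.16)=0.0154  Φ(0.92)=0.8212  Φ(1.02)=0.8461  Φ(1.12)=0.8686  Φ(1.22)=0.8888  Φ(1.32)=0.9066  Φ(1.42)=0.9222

(178.06, 192.46)

Lower: z₀ + z₁ = -0.340 + (-1.960) = -2.300; 1 − a(z₀+z₁) = 1 − (0.015)(-2.300) = 1.0345; argument = -0.340 + (-2.300)/1.0345 = -2.5633 → -2.56.
α₁ = Φ(-2.56) = 0.0052; rank = round(1000 × 0.0052) = 5; θ*₍5₎ = 178.06.
Upper: z₀ + z₂ = 1.620; 1 − a(z₀+z₂) = 0.9757; argument = 1.3203 → 1.32; α₂ = 0.9066; rank = 907; θ*₍907₎ = 192.46.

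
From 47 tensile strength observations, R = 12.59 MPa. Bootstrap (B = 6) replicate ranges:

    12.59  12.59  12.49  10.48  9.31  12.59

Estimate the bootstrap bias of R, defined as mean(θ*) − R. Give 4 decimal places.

bias = −0.9150

mean(θ*) = (12.59 + 12.59 + 12.49 + 10.48 + 9.31 + 12.59) / 6 = 11.67500
bias = 11.67500 − 12.59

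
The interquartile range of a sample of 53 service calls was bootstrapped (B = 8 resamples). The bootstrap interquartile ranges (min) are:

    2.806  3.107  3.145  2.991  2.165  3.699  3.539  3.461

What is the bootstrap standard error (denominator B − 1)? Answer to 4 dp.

Bootstrap SE is the standard deviation of the 8 replicate interquartile ranges.
Mean of replicates: (2.806 + 3.107 + 3.145 + 2.991 + 2.165 + 3.699 + 3.539 + 3.461) / 8 = 24.91300 / 8 = 3.11413
Sum of squared deviations: (−0.30812)² + (−0.00712)² + (+0.03087)² + (−0.12312)² + (−0.94912)² + (+0.58487)² + (+0.42488)² + (+0.34687)² = 1.65486
Variance = 1.65486 / 7 = 0.23641
SE* = √0.23641

SE* = 0.4862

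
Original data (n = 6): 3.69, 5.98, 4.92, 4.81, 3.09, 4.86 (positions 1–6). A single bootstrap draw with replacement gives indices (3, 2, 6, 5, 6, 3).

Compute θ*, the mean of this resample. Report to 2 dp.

θ* = 4.77

Resample values: 4.92, 5.98, 4.86, 3.09, 4.86, 4.92.
Mean = (4.92 + 5.98 + 4.86 + 3.09 + 4.86 + 4.92) / 6 = 28.630 / 6 = 4.77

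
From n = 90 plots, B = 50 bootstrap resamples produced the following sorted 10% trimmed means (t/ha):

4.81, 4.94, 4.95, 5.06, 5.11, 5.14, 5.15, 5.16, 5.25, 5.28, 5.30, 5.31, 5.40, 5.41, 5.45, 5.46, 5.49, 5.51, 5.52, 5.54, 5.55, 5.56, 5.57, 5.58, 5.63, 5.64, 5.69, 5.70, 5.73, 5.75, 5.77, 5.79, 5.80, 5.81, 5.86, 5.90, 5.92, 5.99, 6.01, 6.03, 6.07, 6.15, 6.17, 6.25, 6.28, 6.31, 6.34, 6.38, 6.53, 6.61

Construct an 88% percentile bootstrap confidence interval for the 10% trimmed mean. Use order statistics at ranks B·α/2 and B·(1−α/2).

α = 0.12; lower rank = 50 × 0.060 = 3; upper rank = 50 × 0.940 = 47.
The 3rd smallest replicate is 4.95; the 47th is 6.34.

(4.95, 6.34)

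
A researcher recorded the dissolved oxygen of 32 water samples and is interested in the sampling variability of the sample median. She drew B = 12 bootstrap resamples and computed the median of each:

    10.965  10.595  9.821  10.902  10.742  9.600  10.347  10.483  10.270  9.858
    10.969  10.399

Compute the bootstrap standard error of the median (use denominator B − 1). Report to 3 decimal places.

SE* = 0.462

Bootstrap SE is the standard deviation of the 12 replicate medians.
Mean of replicates: (10.965 + 10.595 + 9.821 + 10.902 + 10.742 + 9.600 + 10.347 + 10.483 + 10.270 + 9.858 + 10.969 + 10.399) / 12 = 124.9510 / 12 = 10.4126
Sum of squared deviations: (+0.5524)² + (+0.1824)² + (−0.5916)² + (+0.4894)² + (+0.3294)² + (−0.8126)² + (−0.0656)² + (+0.0704)² + (−0.1426)² + (−0.5546)² + (+0.5564)² + (−0.0136)² = 2.3437
Variance = 2.3437 / 11 = 0.2131
SE* = √0.2131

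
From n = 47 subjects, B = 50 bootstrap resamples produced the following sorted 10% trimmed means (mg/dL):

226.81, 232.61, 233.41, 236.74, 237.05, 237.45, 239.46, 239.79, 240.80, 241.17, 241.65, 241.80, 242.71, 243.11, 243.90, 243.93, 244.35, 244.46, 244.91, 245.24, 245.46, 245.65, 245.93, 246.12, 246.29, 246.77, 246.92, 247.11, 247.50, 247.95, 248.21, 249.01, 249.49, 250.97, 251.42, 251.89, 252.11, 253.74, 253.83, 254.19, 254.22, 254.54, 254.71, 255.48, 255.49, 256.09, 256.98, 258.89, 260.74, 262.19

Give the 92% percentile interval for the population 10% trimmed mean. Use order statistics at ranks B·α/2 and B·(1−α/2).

α = 0.08; lower rank = 50 × 0.040 = 2; upper rank = 50 × 0.960 = 48.
The 2nd smallest replicate is 232.61; the 48th is 258.89.

(232.61, 258.89)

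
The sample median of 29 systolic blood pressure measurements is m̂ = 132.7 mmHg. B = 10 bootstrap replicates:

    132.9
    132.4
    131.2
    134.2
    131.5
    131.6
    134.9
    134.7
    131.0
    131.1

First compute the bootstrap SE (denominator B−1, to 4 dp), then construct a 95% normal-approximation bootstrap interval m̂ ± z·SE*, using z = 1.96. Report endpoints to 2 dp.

(129.68, 135.72)

Mean of replicates = 132.5500; sum of squared deviations = 21.3450; SE* = √(21.3450/9) = 1.5400
Margin = 1.96 × 1.5400 = 3.018
Interval: 132.7 ± 3.018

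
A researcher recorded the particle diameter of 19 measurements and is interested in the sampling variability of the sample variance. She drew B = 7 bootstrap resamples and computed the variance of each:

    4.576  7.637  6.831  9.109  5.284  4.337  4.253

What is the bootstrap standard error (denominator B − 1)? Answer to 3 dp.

SE* = 1.888

Bootstrap SE is the standard deviation of the 7 replicate variances.
Mean of replicates: (4.576 + 7.637 + 6.831 + 9.109 + 5.284 + 4.337 + 4.253) / 7 = 42.0270 / 7 = 6.0039
Sum of squared deviations: (−1.4279)² + (+1.6331)² + (+0.8271)² + (+3.1051)² + (−0.7199)² + (−1.6669)² + (−1.7509)² = 21.3941
Variance = 21.3941 / 6 = 3.5657
SE* = √3.5657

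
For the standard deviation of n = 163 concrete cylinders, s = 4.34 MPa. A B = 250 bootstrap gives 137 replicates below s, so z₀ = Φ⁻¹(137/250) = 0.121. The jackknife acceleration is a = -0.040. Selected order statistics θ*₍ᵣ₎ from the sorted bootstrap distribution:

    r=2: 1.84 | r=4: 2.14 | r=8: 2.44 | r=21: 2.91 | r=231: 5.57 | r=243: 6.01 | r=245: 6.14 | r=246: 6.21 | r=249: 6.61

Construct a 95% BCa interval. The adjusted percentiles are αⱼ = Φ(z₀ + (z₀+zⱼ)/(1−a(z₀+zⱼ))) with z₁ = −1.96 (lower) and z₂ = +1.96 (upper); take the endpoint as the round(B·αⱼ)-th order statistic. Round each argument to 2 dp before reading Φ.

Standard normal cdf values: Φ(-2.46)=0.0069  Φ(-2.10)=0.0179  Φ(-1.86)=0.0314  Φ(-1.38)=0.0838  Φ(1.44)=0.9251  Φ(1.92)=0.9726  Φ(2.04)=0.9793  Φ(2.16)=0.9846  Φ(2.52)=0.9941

Lower: z₀ + z₁ = 0.121 + (-1.960) = -1.839; 1 − a(z₀+z₁) = 1 − (-0.040)(-1.839) = 0.9264; argument = 0.121 + (-1.839)/0.9264 = -1.8640 → -1.86.
α₁ = Φ(-1.86) = 0.0314; rank = round(250 × 0.0314) = 8; θ*₍8₎ = 2.44.
Upper: z₀ + z₂ = 2.081; 1 − a(z₀+z₂) = 1.0832; argument = 2.0421 → 2.04; α₂ = 0.9793; rank = 245; θ*₍245₎ = 6.14.

(2.44, 6.14)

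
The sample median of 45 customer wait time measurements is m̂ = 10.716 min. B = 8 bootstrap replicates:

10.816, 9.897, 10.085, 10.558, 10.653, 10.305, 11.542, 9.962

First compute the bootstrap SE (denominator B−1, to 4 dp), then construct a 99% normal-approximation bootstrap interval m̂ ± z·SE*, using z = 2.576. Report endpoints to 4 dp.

(9.3147, 12.1173)

Mean of replicates = 10.4772; sum of squared deviations = 2.0716; SE* = √(2.0716/7) = 0.5440
Margin = 2.576 × 0.5440 = 1.40134
Interval: 10.716 ± 1.40134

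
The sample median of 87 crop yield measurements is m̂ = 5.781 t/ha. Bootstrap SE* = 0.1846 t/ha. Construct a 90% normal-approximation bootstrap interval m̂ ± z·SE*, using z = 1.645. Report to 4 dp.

Margin = 1.645 × 0.1846 = 0.30367
Interval: 5.781 ± 0.30367

(5.4773, 6.0847)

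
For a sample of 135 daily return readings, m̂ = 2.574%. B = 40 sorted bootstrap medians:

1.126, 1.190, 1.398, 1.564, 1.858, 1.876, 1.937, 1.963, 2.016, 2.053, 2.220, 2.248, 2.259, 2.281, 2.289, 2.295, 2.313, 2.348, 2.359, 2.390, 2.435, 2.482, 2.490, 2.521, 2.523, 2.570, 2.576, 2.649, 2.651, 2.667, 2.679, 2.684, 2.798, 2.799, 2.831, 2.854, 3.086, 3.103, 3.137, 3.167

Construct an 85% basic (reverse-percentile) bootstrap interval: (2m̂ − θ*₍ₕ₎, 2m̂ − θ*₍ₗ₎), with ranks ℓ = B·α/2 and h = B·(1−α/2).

(2.062, 3.750)

Percentile endpoints at ranks 3 and 37: θ*₍3₎ = 1.398, θ*₍37₎ = 3.086.
Basic interval reflects these around m̂:
  lower = 2 × 2.574 − 3.086 = 2.062
  upper = 2 × 2.574 − 1.398 = 3.750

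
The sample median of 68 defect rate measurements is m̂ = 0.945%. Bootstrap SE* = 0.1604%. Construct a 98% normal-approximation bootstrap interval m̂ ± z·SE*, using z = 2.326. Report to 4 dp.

(0.5719, 1.3181)

Margin = 2.326 × 0.1604 = 0.37309
Interval: 0.945 ± 0.37309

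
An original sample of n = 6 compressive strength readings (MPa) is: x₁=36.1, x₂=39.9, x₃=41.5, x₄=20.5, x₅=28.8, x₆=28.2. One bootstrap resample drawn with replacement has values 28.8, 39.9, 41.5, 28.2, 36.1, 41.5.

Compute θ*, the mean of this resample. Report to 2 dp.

θ* = 36.00

Mean = (28.8 + 39.9 + 41.5 + 28.2 + 36.1 + 41.5) / 6 = 216.00 / 6 = 36.00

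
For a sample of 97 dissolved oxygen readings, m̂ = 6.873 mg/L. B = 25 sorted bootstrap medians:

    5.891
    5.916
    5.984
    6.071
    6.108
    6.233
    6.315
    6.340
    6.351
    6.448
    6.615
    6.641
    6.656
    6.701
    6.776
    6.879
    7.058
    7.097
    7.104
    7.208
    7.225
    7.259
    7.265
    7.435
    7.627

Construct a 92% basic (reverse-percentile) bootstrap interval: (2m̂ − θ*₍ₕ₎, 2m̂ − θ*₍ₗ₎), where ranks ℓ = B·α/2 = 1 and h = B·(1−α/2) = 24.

Percentile endpoints at ranks 1 and 24: θ*₍1₎ = 5.891, θ*₍24₎ = 7.435.
Basic interval reflects these around m̂:
  lower = 2 × 6.873 − 7.435 = 6.311
  upper = 2 × 6.873 − 5.891 = 7.855

(6.311, 7.855)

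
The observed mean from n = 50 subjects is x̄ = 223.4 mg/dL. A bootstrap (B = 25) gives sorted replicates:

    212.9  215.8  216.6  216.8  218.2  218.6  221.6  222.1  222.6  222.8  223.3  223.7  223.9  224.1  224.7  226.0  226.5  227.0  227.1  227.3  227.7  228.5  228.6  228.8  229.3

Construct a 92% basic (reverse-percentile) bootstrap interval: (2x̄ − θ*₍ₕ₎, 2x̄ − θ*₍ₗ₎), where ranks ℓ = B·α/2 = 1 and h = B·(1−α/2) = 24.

Percentile endpoints at ranks 1 and 24: θ*₍1₎ = 212.9, θ*₍24₎ = 228.8.
Basic interval reflects these around x̄:
  lower = 2 × 223.4 − 228.8 = 218.0
  upper = 2 × 223.4 − 212.9 = 233.9

(218.0, 233.9)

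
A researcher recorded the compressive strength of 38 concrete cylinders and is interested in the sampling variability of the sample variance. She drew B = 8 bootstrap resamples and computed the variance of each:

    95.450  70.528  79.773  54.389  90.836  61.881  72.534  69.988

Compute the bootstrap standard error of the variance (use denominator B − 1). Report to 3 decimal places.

SE* = 13.821

Bootstrap SE is the standard deviation of the 8 replicate variances.
Mean of replicates: (95.450 + 70.528 + 79.773 + 54.389 + 90.836 + 61.881 + 72.534 + 69.988) / 8 = 595.3790 / 8 = 74.4224
Sum of squared deviations: (+21.0276)² + (−3.8944)² + (+5.3506)² + (−20.0334)² + (+16.4136)² + (−12.5414)² + (−1.8884)² + (−4.4344)² = 1337.2153
Variance = 1337.2153 / 7 = 191.0308
SE* = √191.0308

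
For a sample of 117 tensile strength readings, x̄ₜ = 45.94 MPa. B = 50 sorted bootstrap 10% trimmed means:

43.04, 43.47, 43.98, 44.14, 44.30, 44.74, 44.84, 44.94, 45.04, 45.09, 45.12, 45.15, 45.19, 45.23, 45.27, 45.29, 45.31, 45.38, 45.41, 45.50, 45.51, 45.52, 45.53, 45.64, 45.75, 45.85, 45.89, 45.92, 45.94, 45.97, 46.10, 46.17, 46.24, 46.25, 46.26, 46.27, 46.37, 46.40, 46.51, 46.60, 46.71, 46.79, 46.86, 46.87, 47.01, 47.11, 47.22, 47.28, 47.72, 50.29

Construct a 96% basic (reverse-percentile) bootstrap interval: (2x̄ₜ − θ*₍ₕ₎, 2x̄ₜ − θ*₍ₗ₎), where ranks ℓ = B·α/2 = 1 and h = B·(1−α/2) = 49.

Percentile endpoints at ranks 1 and 49: θ*₍1₎ = 43.04, θ*₍49₎ = 47.72.
Basic interval reflects these around x̄ₜ:
  lower = 2 × 45.94 − 47.72 = 44.16
  upper = 2 × 45.94 − 43.04 = 48.84

(44.16, 48.84)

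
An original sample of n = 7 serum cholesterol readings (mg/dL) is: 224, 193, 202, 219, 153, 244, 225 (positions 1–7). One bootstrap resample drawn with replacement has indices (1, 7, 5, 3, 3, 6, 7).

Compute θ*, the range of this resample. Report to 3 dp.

θ* = 91.000

Resample values: 224, 225, 153, 202, 202, 244, 225.
Range = 244 − 153 = 91.000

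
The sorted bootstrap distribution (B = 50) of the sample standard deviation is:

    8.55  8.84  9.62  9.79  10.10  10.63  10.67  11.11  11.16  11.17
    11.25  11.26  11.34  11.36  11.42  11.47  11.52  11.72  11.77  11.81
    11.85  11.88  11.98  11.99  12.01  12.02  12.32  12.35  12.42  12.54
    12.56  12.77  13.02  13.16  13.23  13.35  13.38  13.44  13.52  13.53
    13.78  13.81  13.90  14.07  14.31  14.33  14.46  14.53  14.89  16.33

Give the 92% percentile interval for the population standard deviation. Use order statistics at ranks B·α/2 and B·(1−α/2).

α = 0.08; lower rank = 50 × 0.040 = 2; upper rank = 50 × 0.960 = 48.
The 2nd smallest replicate is 8.84; the 48th is 14.53.

(8.84, 14.53)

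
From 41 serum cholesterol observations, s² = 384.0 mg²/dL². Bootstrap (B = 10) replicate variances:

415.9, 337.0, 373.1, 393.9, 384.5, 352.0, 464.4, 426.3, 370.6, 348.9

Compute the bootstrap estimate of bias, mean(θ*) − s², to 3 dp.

bias = +2.660

mean(θ*) = (415.9 + 337.0 + 373.1 + 393.9 + 384.5 + 352.0 + 464.4 + 426.3 + 370.6 + 348.9) / 10 = 386.6600
bias = 386.6600 − 384.0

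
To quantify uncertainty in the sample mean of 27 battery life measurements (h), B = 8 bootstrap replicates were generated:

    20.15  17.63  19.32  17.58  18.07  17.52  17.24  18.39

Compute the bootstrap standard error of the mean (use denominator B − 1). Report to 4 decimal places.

SE* = 1.0136

Bootstrap SE is the standard deviation of the 8 replicate means.
Mean of replicates: (20.15 + 17.63 + 19.32 + 17.58 + 18.07 + 17.52 + 17.24 + 18.39) / 8 = 145.90000 / 8 = 18.23750
Sum of squared deviations: (+1.91250)² + (−0.60750)² + (+1.08250)² + (−0.65750)² + (−0.16750)² + (−0.71750)² + (−0.99750)² + (+0.15250)² = 7.19195
Variance = 7.19195 / 7 = 1.02742
SE* = √1.02742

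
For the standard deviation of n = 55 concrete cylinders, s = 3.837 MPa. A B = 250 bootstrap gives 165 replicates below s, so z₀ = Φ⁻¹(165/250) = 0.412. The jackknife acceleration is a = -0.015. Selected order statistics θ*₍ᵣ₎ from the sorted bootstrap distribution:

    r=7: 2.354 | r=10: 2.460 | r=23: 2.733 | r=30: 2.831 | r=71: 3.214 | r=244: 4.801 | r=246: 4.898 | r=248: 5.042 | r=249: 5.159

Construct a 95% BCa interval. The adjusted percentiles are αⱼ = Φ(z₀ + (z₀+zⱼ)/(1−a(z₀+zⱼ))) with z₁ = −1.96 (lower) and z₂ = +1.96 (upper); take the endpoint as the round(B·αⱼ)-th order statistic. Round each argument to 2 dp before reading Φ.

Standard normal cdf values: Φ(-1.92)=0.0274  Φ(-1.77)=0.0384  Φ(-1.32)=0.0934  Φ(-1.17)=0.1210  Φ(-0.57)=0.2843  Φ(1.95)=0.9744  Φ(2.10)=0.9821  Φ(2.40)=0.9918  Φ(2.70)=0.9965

(2.831, 5.159)

Lower: z₀ + z₁ = 0.412 + (-1.960) = -1.548; 1 − a(z₀+z₁) = 1 − (-0.015)(-1.548) = 0.9768; argument = 0.412 + (-1.548)/0.9768 = -1.1728 → -1.17.
α₁ = Φ(-1.17) = 0.1210; rank = round(250 × 0.1210) = 30; θ*₍30₎ = 2.831.
Upper: z₀ + z₂ = 2.372; 1 − a(z₀+z₂) = 1.0356; argument = 2.7025 → 2.70; α₂ = 0.9965; rank = 249; θ*₍249₎ = 5.159.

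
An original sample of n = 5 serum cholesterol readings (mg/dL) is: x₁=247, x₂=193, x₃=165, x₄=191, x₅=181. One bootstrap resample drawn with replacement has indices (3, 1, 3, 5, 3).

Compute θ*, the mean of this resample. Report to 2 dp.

θ* = 184.60

Resample values: 165, 247, 165, 181, 165.
Mean = (165 + 247 + 165 + 181 + 165) / 5 = 923.0 / 5 = 184.60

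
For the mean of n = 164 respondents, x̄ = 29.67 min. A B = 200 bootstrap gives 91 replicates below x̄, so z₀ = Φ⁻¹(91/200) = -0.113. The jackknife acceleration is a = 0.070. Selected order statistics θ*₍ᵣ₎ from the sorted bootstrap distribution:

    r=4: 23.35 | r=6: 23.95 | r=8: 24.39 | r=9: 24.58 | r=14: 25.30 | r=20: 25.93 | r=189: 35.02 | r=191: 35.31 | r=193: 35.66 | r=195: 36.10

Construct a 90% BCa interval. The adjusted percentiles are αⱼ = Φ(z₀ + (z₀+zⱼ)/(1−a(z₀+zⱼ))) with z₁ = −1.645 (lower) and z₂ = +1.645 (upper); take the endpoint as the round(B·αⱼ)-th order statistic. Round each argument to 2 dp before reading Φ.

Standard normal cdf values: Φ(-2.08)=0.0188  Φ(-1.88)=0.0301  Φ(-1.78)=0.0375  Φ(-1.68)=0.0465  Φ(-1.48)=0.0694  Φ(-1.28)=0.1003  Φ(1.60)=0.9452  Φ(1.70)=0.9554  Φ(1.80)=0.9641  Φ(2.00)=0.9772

(24.58, 35.02)

Lower: z₀ + z₁ = -0.113 + (-1.645) = -1.758; 1 − a(z₀+z₁) = 1 − (0.070)(-1.758) = 1.1231; argument = -0.113 + (-1.758)/1.1231 = -1.6784 → -1.68.
α₁ = Φ(-1.68) = 0.0465; rank = round(200 × 0.0465) = 9; θ*₍9₎ = 24.58.
Upper: z₀ + z₂ = 1.532; 1 − a(z₀+z₂) = 0.8928; argument = 1.6030 → 1.60; α₂ = 0.9452; rank = 189; θ*₍189₎ = 35.02.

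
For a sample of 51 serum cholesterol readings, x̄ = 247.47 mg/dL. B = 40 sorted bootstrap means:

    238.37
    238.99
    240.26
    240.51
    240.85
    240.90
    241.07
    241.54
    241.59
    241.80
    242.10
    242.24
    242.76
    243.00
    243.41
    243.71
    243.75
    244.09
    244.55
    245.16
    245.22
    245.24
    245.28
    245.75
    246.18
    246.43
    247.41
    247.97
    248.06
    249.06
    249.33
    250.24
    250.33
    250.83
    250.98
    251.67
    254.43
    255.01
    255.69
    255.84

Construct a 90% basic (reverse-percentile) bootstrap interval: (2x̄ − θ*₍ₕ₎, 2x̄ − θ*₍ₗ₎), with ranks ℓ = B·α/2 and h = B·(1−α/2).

(239.93, 255.95)

Percentile endpoints at ranks 2 and 38: θ*₍2₎ = 238.99, θ*₍38₎ = 255.01.
Basic interval reflects these around x̄:
  lower = 2 × 247.47 − 255.01 = 239.93
  upper = 2 × 247.47 − 238.99 = 255.95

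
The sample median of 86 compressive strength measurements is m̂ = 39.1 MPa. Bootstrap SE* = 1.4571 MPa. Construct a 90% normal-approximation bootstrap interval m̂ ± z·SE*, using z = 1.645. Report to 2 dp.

Margin = 1.645 × 1.4571 = 2.397
Interval: 39.1 ± 2.397

(36.70, 41.50)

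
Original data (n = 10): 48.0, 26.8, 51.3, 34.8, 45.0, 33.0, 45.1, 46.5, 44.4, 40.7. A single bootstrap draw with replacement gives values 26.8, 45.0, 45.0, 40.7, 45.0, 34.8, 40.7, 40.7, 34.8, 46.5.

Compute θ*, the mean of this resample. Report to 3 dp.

θ* = 40.000

Mean = (26.8 + 45.0 + 45.0 + 40.7 + 45.0 + 34.8 + 40.7 + 40.7 + 34.8 + 46.5) / 10 = 400.00 / 10 = 40.000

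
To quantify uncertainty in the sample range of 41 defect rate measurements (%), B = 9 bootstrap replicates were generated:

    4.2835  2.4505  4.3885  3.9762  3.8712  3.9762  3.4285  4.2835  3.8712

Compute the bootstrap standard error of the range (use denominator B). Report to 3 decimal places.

Bootstrap SE is the standard deviation of the 9 replicate ranges.
Mean of replicates: (4.2835 + 2.4505 + 4.3885 + 3.9762 + 3.8712 + 3.9762 + 3.4285 + 4.2835 + 3.8712) / 9 = 34.52930 / 9 = 3.83659
Sum of squared deviations: (+0.44691)² + (−1.38609)² + (+0.55191)² + (+0.13961)² + (+0.03461)² + (+0.13961)² + (−0.40809)² + (+0.44691)² + (+0.03461)² = 2.83322
Variance = 2.83322 / 9 = 0.31480
SE* = √0.31480

SE* = 0.561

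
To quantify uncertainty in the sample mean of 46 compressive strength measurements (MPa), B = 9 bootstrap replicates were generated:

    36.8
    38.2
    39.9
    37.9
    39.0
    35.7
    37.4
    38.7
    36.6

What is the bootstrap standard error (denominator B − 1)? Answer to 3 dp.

SE* = 1.315

Bootstrap SE is the standard deviation of the 9 replicate means.
Mean of replicates: (36.8 + 38.2 + 39.9 + 37.9 + 39.0 + 35.7 + 37.4 + 38.7 + 36.6) / 9 = 340.2000 / 9 = 37.8000
Sum of squared deviations: (−1.0000)² + (+0.4000)² + (+2.1000)² + (+0.1000)² + (+1.2000)² + (−2.1000)² + (−0.4000)² + (+0.9000)² + (−1.2000)² = 13.8400
Variance = 13.8400 / 8 = 1.7300
SE* = √1.7300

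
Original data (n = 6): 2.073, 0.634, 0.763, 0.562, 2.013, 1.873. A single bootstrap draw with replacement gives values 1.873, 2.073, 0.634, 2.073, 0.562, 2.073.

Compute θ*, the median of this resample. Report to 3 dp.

θ* = 1.973

Sorted: 0.562, 0.634, 1.873, 2.073, 2.073, 2.073
Median = average of the two middle values = 1.973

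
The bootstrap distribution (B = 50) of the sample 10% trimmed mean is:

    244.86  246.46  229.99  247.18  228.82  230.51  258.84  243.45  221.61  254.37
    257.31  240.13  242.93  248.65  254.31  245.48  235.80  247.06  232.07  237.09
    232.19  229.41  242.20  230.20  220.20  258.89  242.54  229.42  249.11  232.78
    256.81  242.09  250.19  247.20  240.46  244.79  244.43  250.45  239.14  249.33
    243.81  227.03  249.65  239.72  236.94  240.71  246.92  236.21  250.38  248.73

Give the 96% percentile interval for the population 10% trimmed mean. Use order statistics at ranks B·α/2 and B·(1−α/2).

Sorted replicates: 220.20, 221.61, 227.03, 228.82, 229.41, 229.42, 229.99, 230.20, 230.51, 232.07, 232.19, 232.78, 235.80, 236.21, 236.94, 237.09, 239.14, 239.72, 240.13, 240.46, 240.71, 242.09, 242.20, 242.54, 242.93, 243.45, 243.81, 244.43, 244.79, 244.86, 245.48, 246.46, 246.92, 247.06, 247.18, 247.20, 248.65, 248.73, 249.11, 249.33, 249.65, 250.19, 250.38, 250.45, 254.31, 254.37, 256.81, 257.31, 258.84, 258.89
α = 0.04; lower rank = 50 × 0.020 = 1; upper rank = 50 × 0.980 = 49.
The 1st smallest replicate is 220.20; the 49th is 258.84.

(220.20, 258.84)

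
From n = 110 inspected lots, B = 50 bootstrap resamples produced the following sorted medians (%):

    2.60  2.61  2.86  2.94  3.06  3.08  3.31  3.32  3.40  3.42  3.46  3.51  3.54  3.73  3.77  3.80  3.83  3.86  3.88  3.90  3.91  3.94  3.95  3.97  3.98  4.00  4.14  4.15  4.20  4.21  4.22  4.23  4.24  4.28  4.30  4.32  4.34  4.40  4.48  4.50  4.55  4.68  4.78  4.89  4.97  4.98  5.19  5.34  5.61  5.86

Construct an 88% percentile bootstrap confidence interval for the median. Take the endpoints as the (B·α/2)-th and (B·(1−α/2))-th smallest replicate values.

(2.86, 5.19)

α = 0.12; lower rank = 50 × 0.060 = 3; upper rank = 50 × 0.940 = 47.
The 3rd smallest replicate is 2.86; the 47th is 5.19.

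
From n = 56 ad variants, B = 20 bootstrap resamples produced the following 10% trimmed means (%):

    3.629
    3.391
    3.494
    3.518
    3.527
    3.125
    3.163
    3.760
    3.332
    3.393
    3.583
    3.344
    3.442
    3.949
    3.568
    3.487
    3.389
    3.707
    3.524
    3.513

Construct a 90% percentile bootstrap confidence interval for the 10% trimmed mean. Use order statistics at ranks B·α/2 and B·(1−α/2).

Sorted replicates: 3.125, 3.163, 3.332, 3.344, 3.389, 3.391, 3.393, 3.442, 3.487, 3.494, 3.513, 3.518, 3.524, 3.527, 3.568, 3.583, 3.629, 3.707, 3.760, 3.949
α = 0.10; lower rank = 20 × 0.050 = 1; upper rank = 20 × 0.950 = 19.
The 1st smallest replicate is 3.125; the 19th is 3.760.

(3.125, 3.760)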